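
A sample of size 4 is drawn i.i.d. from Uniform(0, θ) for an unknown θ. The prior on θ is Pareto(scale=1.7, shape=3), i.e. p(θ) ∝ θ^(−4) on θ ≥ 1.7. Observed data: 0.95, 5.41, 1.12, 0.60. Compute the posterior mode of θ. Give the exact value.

The Uniform(0, θ) likelihood is θ^(−n) for θ ≥ max(xᵢ), zero otherwise. Here max(xᵢ) = 5.41.
Posterior ∝ θ^(−4) · θ^(−4) = θ^(−8) on θ ≥ max(1.7, 5.41) = 5.41.
This density is strictly decreasing in θ, so the posterior mode lies at the lower boundary of the support.

θ̂_MAP = 5.41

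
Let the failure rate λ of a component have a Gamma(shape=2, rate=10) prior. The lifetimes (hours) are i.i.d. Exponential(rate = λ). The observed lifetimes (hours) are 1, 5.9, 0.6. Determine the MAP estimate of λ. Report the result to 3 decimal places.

The Exponential(rate=λ) likelihood is ∝ λ^n e^(−λΣtᵢ). Here n = 3 and Σtᵢ = 1 + 5.9 + 0.6 = 7.5.
Posterior ∝ λe^(−10λ) · λ^3e^(−7.5λ) = λ^4e^(−17.5λ), i.e. Gamma(5, 17.5).
Mode = (a−1)/b = 4/17.5 ≈ 0.229.

λ̂_MAP = 0.229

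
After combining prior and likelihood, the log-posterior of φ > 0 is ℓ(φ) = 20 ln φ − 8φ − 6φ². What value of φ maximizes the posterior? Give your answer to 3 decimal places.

ℓ'(φ) = 20/φ − 8 − 12φ. Setting this to zero and multiplying by φ: 12φ² + 8φ − 20 = 0.
φ = (−8 + √(8² + 4·12·20)) / (2·12) = (−8 + √1024) / 24 = (−8 + 32)/24 = 1.
ℓ''(φ) = −20/φ² − 12 < 0, confirming a maximum.

φ̂_MAP = 1.000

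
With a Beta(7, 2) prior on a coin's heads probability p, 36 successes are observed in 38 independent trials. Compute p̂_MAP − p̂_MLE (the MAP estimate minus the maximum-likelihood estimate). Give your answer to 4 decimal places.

Posterior is Beta(43, 4); MAP = (43−1)/(47−2) = 42/45 ≈ 0.93333.
MLE ignores the prior: p̂_MLE = k/n = 36/38 ≈ 0.94737.
Difference = 42/45 − 36/38 = -4/285 ≈ -0.0140.

MAP − MLE = -0.0140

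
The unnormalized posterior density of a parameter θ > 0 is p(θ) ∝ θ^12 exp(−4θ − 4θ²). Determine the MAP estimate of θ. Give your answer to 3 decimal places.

θ̂_MAP = 1.000

ℓ'(θ) = 12/θ − 4 − 8θ. Setting this to zero and multiplying by θ: 8θ² + 4θ − 12 = 0.
θ = (−4 + √(4² + 4·8·12)) / (2·8) = (−4 + √400) / 16 = (−4 + 20)/16 = 1.
ℓ''(θ) = −12/θ² − 8 < 0, confirming a maximum.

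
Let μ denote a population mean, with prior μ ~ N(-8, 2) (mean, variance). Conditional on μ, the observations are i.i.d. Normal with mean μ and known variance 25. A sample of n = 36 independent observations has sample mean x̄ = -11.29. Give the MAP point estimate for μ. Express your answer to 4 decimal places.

n = 36, x̄ = -11.29.
For a Normal prior and Normal likelihood with known variance, the posterior is Normal; its mode equals its mean, the precision-weighted average.
Prior precision 1/σ₀² = 1/2 = 0.5; data precision n/σ² = 36/25 = 1.44.
μ̂ = (0.5·(-8) + 1.44·(-11.29)) / (0.5 + 1.44) = (-20.2576)/1.94 = -25322/2425 ≈ -10.4421.

μ̂_MAP = -10.4421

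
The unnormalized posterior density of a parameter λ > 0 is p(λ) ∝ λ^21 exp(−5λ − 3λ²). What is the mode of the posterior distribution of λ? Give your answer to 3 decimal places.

λ̂_MAP = 1.500

ℓ'(λ) = 21/λ − 5 − 6λ. Setting this to zero and multiplying by λ: 6λ² + 5λ − 21 = 0.
λ = (−5 + √(5² + 4·6·21)) / (2·6) = (−5 + √529) / 12 = (−5 + 23)/12 = 3/2.
ℓ''(λ) = −21/λ² − 6 < 0, confirming a maximum.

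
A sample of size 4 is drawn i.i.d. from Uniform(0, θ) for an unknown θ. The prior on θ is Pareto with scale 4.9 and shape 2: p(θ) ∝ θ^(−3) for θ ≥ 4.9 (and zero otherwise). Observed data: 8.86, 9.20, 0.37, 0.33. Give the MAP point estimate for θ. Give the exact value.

The Uniform(0, θ) likelihood is θ^(−n) for θ ≥ max(xᵢ), zero otherwise. Here max(xᵢ) = 9.20.
Posterior ∝ θ^(−3) · θ^(−4) = θ^(−7) on θ ≥ max(4.9, 9.20) = 9.20.
This density is strictly decreasing in θ, so the posterior mode lies at the lower boundary of the support.

θ̂_MAP = 9.20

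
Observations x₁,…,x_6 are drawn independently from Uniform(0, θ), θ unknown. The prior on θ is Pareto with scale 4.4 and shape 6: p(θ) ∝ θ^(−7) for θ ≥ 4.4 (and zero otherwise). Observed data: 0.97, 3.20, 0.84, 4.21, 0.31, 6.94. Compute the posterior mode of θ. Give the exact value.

The Uniform(0, θ) likelihood is θ^(−n) for θ ≥ max(xᵢ), zero otherwise. Here max(xᵢ) = 6.94.
Posterior ∝ θ^(−7) · θ^(−6) = θ^(−13) on θ ≥ max(4.4, 6.94) = 6.94.
This density is strictly decreasing in θ, so the posterior mode lies at the lower boundary of the support.

θ̂_MAP = 6.94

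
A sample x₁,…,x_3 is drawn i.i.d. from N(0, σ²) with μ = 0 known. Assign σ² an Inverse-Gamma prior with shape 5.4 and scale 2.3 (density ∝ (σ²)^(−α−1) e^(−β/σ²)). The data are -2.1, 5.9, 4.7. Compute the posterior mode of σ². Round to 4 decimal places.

σ̂²_MAP = 4.1715

Sum of squared deviations about the known mean: SS = (-2.1−0)² + (5.9−0)² + (4.7−0)² = 61.31.
The Normal likelihood contributes (σ²)^(−n/2) exp(−SS/(2σ²)), so the posterior is Inverse-Gamma(α + n/2, β + SS/2) = Inverse-Gamma(6.9, 32.955).
The mode of Inverse-Gamma(a, b) is b/(a+1) = 32.955/7.9 ≈ 4.1715.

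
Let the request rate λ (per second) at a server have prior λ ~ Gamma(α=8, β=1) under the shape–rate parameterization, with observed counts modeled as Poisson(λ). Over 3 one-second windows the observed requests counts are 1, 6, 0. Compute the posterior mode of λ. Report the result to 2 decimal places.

Σxᵢ = 1+6+0 = 7, with n = 3.
Posterior ∝ λ^7e^(−1λ) · λ^7e^(−3λ) = λ^14e^(−4λ), i.e. Gamma(shape=15, rate=4).
The mode of a Gamma(a, b) with a ≥ 1 (shape–rate) is (a−1)/b = 14/4 ≈ 3.50.

λ̂_MAP = 3.50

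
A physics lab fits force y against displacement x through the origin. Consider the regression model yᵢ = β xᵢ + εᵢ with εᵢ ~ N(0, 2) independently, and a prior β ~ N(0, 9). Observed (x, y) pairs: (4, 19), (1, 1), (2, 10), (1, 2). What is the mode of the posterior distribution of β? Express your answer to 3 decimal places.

β̂_MAP = 4.455

log p(β | y) = −Σ(yᵢ − βxᵢ)²/(2·2) − β²/(2·9) + const.
Setting the derivative to zero: Σxᵢ(yᵢ − βxᵢ)/2 − β/9 = 0, so β = Σxᵢyᵢ / (Σxᵢ² + σ²/τ²).
Σxᵢyᵢ = 4·19 + 1·1 + 2·10 + 1·2 = 99; Σxᵢ² = 22; σ²/τ² = 2/9.
β̂_MAP = 99 / (22 + 2/9) = 99/(200/9) = 891/200 ≈ 4.455.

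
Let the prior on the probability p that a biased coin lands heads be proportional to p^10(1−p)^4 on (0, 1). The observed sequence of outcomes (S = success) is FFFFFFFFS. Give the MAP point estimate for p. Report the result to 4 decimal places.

The prior density ∝ p^10(1−p)^4 is the kernel of Beta(11, 5).
Data: 1 success in 9 trials (from the sequence). The binomial likelihood contributes p(1−p)^8, so the posterior is Beta(11+1, 5+8) = Beta(12, 13).
For Beta(a, b) with a, b > 1 the mode is (a−1)/(a+b−2) = 11/23 ≈ 0.4783.

p̂_MAP = 0.4783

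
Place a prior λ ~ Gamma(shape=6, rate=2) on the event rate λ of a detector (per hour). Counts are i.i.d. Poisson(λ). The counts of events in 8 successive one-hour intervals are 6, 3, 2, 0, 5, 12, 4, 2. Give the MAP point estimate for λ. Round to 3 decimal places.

Σxᵢ = 6+3+2+0+5+12+4+2 = 34, with n = 8.
Posterior ∝ λ^5e^(−2λ) · λ^34e^(−8λ) = λ^39e^(−10λ), i.e. Gamma(shape=40, rate=10).
The mode of a Gamma(a, b) with a ≥ 1 (shape–rate) is (a−1)/b = 39/10 ≈ 3.900.

λ̂_MAP = 3.900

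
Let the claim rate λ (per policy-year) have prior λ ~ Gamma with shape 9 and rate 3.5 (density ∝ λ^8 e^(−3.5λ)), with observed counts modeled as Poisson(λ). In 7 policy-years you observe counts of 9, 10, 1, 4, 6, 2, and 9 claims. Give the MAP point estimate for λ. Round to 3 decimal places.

λ̂_MAP = 4.667

Σxᵢ = 9+10+1+4+6+2+9 = 41, with n = 7.
Posterior ∝ λ^8e^(−3.5λ) · λ^41e^(−7λ) = λ^49e^(−10.5λ), i.e. Gamma(shape=50, rate=10.5).
The mode of a Gamma(a, b) with a ≥ 1 (shape–rate) is (a−1)/b = 49/10.5 ≈ 4.667.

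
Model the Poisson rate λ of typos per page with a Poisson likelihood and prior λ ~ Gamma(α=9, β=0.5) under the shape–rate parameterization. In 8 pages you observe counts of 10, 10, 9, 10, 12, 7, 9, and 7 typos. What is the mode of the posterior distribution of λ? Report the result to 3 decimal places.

Σxᵢ = 10+10+9+10+12+7+9+7 = 74, with n = 8.
Posterior ∝ λ^8e^(−0.5λ) · λ^74e^(−8λ) = λ^82e^(−8.5λ), i.e. Gamma(shape=83, rate=8.5).
The mode of a Gamma(a, b) with a ≥ 1 (shape–rate) is (a−1)/b = 82/8.5 ≈ 9.647.

λ̂_MAP = 9.647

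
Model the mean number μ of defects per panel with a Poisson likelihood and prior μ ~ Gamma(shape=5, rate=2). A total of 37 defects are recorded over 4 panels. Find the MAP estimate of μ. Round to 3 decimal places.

μ̂_MAP = 6.833

Σxᵢ = 37, n = 4.
Posterior ∝ μ^4e^(−2μ) · μ^37e^(−4μ) = μ^41e^(−6μ), i.e. Gamma(shape=42, rate=6).
The mode of a Gamma(a, b) with a ≥ 1 (shape–rate) is (a−1)/b = 41/6 ≈ 6.833.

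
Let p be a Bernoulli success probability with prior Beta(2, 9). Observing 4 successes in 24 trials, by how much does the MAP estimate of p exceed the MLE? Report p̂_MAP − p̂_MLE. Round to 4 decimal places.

MAP − MLE = -0.0152

Posterior is Beta(6, 29); MAP = (6−1)/(35−2) = 5/33 ≈ 0.15152.
MLE ignores the prior: p̂_MLE = k/n = 4/24 ≈ 0.16667.
Difference = 5/33 − 4/24 = -1/66 ≈ -0.0152.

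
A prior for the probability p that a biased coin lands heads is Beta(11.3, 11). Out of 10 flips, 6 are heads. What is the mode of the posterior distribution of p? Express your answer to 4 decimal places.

Prior: Beta(11.3, 11).
Data: 6 successes in 10 trials. The binomial likelihood contributes p^6(1−p)^4, so the posterior is Beta(11.3+6, 11+4) = Beta(17.3, 15).
For Beta(a, b) with a, b > 1 the mode is (a−1)/(a+b−2) = 16.3/30.3 ≈ 0.5380.

p̂_MAP = 0.5380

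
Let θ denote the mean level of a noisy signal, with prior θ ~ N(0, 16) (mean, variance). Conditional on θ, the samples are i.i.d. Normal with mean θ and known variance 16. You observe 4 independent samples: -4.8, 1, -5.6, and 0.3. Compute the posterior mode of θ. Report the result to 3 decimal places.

θ̂_MAP = -1.820

n = 4; x̄ = ((-4.8) + 1 + (-5.6) + 0.3)/4 = -9.1/4 = -2.275.
For a Normal prior and Normal likelihood with known variance, the posterior is Normal; its mode equals its mean, the precision-weighted average.
Prior precision 1/σ₀² = 1/16 = 0.0625; data precision n/σ² = 4/16 = 0.25.
θ̂ = (0.0625·0 + 0.25·(-2.275)) / (0.0625 + 0.25) = (-0.56875)/0.3125 = -1.820.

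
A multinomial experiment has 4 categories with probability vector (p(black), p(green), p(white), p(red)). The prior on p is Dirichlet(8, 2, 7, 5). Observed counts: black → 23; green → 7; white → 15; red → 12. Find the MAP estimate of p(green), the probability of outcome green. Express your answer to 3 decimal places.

The posterior is Dirichlet(αᵢ + nᵢ) = Dirichlet(31, 9, 22, 17).
For a Dirichlet(a₁,…,a_K) with all aᵢ > 1, the mode has j-th component (aⱼ − 1)/(Σaᵢ − K).
Here Σaᵢ = 79 and K = 4, so p(green) = (9 − 1)/(79 − 4) = 8/75 ≈ 0.107.

MAP estimate of p(green) = 0.107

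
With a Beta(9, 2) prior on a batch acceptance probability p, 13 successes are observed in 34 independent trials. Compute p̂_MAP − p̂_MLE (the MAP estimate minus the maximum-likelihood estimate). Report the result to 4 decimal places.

Posterior is Beta(22, 23); MAP = (22−1)/(45−2) = 21/43 ≈ 0.48837.
MLE ignores the prior: p̂_MLE = k/n = 13/34 ≈ 0.38235.
Difference = 21/43 − 13/34 = 155/1462 ≈ 0.1060.

MAP − MLE = 0.1060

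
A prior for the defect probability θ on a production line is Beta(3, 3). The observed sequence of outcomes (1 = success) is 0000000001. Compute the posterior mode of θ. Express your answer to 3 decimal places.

θ̂_MAP = 0.214

Prior: Beta(3, 3).
Data: 1 success in 10 trials (from the sequence). The binomial likelihood contributes θ(1−θ)^9, so the posterior is Beta(3+1, 3+9) = Beta(4, 12).
For Beta(a, b) with a, b > 1 the mode is (a−1)/(a+b−2) = 3/14 ≈ 0.214.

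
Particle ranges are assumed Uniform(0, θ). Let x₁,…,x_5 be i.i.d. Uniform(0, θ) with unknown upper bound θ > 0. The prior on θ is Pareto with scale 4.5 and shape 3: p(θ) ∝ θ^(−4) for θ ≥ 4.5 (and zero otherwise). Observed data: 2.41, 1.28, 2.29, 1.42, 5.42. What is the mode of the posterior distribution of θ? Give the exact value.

The Uniform(0, θ) likelihood is θ^(−n) for θ ≥ max(xᵢ), zero otherwise. Here max(xᵢ) = 5.42.
Posterior ∝ θ^(−4) · θ^(−5) = θ^(−9) on θ ≥ max(4.5, 5.42) = 5.42.
This density is strictly decreasing in θ, so the posterior mode lies at the lower boundary of the support.

θ̂_MAP = 5.42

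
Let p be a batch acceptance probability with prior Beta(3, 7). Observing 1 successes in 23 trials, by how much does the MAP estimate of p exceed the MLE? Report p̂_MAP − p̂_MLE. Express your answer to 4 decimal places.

Posterior is Beta(4, 29); MAP = (4−1)/(33−2) = 3/31 ≈ 0.09677.
MLE ignores the prior: p̂_MLE = k/n = 1/23 ≈ 0.04348.
Difference = 3/31 − 1/23 = 38/713 ≈ 0.0533.

MAP − MLE = 0.0533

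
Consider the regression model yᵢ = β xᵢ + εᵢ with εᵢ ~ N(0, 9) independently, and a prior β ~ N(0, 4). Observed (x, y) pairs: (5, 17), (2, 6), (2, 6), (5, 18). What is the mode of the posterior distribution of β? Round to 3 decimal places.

β̂_MAP = 3.303

log p(β | y) = −Σ(yᵢ − βxᵢ)²/(2·9) − β²/(2·4) + const.
Setting the derivative to zero: Σxᵢ(yᵢ − βxᵢ)/9 − β/4 = 0, so β = Σxᵢyᵢ / (Σxᵢ² + σ²/τ²).
Σxᵢyᵢ = 5·17 + 2·6 + 2·6 + 5·18 = 199; Σxᵢ² = 58; σ²/τ² = 2.25.
β̂_MAP = 199 / (58 + 2.25) = 199/60.25 ≈ 3.303.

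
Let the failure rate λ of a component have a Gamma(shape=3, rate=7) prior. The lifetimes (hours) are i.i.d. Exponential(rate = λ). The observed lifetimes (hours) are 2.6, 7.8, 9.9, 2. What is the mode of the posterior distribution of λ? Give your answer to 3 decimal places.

The Exponential(rate=λ) likelihood is ∝ λ^n e^(−λΣtᵢ). Here n = 4 and Σtᵢ = 2.6 + 7.8 + 9.9 + 2 = 22.3.
Posterior ∝ λ^2e^(−7λ) · λ^4e^(−22.3λ) = λ^6e^(−29.3λ), i.e. Gamma(7, 29.3).
Mode = (a−1)/b = 6/29.3 ≈ 0.205.

λ̂_MAP = 0.205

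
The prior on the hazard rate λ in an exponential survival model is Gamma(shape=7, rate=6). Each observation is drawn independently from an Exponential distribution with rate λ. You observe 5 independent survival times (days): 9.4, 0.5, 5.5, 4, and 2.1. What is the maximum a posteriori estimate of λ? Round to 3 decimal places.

The Exponential(rate=λ) likelihood is ∝ λ^n e^(−λΣtᵢ). Here n = 5 and Σtᵢ = 9.4 + 0.5 + 5.5 + 4 + 2.1 = 21.5.
Posterior ∝ λ^6e^(−6λ) · λ^5e^(−21.5λ) = λ^11e^(−27.5λ), i.e. Gamma(12, 27.5).
Mode = (a−1)/b = 11/27.5 ≈ 0.400.

λ̂_MAP = 0.400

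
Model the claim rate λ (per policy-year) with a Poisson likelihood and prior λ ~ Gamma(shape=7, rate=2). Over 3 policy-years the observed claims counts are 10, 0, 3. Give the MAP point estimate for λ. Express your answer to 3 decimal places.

λ̂_MAP = 3.800

Σxᵢ = 10+0+3 = 13, with n = 3.
Posterior ∝ λ^6e^(−2λ) · λ^13e^(−3λ) = λ^19e^(−5λ), i.e. Gamma(shape=20, rate=5).
The mode of a Gamma(a, b) with a ≥ 1 (shape–rate) is (a−1)/b = 19/5 ≈ 3.800.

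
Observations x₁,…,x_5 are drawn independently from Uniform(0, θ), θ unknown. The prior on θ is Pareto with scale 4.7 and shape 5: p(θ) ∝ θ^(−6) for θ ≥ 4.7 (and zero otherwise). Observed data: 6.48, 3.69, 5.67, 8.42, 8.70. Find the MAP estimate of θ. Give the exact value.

θ̂_MAP = 8.70

The Uniform(0, θ) likelihood is θ^(−n) for θ ≥ max(xᵢ), zero otherwise. Here max(xᵢ) = 8.70.
Posterior ∝ θ^(−6) · θ^(−5) = θ^(−11) on θ ≥ max(4.7, 8.70) = 8.70.
This density is strictly decreasing in θ, so the posterior mode lies at the lower boundary of the support.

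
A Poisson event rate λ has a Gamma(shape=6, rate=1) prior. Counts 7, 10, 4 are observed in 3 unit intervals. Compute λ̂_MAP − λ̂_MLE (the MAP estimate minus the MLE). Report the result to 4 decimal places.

Σxᵢ = 21. Posterior is Gamma(27, 4); MAP = (27−1)/4 = 26/4 ≈ 6.50000.
MLE = x̄ = 21/3 ≈ 7.00000.
Difference = 26/4 − 21/3 = -1/2 ≈ -0.5000.

MAP − MLE = -0.5000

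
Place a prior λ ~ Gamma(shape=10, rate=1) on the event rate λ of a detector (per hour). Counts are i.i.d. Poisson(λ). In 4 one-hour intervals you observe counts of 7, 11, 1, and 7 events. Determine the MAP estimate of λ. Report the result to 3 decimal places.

Σxᵢ = 7+11+1+7 = 26, with n = 4.
Posterior ∝ λ^9e^(−1λ) · λ^26e^(−4λ) = λ^35e^(−5λ), i.e. Gamma(shape=36, rate=5).
The mode of a Gamma(a, b) with a ≥ 1 (shape–rate) is (a−1)/b = 35/5 ≈ 7.000.

λ̂_MAP = 7.000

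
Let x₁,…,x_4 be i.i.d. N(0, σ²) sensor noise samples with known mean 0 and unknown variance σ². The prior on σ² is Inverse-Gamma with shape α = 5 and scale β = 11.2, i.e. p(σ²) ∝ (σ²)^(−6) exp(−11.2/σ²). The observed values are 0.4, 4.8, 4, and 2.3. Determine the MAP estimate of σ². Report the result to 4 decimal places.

Sum of squared deviations about the known mean: SS = (0.4−0)² + (4.8−0)² + (4−0)² + (2.3−0)² = 44.49.
The Normal likelihood contributes (σ²)^(−n/2) exp(−SS/(2σ²)), so the posterior is Inverse-Gamma(α + n/2, β + SS/2) = Inverse-Gamma(7, 33.445).
The mode of Inverse-Gamma(a, b) is b/(a+1) = 33.445/8 ≈ 4.1806.

σ̂²_MAP = 4.1806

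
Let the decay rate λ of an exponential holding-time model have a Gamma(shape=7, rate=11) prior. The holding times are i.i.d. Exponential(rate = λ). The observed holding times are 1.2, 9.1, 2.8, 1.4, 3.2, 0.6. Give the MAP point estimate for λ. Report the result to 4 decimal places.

The Exponential(rate=λ) likelihood is ∝ λ^n e^(−λΣtᵢ). Here n = 6 and Σtᵢ = 1.2 + 9.1 + 2.8 + 1.4 + 3.2 + 0.6 = 18.3.
Posterior ∝ λ^6e^(−11λ) · λ^6e^(−18.3λ) = λ^12e^(−29.3λ), i.e. Gamma(13, 29.3).
Mode = (a−1)/b = 12/29.3 ≈ 0.4096.

λ̂_MAP = 0.4096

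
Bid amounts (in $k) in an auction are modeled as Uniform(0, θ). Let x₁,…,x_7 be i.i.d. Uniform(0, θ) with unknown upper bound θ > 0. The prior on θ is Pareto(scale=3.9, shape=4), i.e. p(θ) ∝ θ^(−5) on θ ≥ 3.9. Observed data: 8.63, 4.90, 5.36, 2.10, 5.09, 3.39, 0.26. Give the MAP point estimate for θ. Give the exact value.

The Uniform(0, θ) likelihood is θ^(−n) for θ ≥ max(xᵢ), zero otherwise. Here max(xᵢ) = 8.63.
Posterior ∝ θ^(−5) · θ^(−7) = θ^(−12) on θ ≥ max(3.9, 8.63) = 8.63.
This density is strictly decreasing in θ, so the posterior mode lies at the lower boundary of the support.

θ̂_MAP = 8.63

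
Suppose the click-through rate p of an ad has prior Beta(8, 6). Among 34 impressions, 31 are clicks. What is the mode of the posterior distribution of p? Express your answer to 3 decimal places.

Prior: Beta(8, 6).
Data: 31 successes in 34 trials. The binomial likelihood contributes p^31(1−p)^3, so the posterior is Beta(8+31, 6+3) = Beta(39, 9).
For Beta(a, b) with a, b > 1 the mode is (a−1)/(a+b−2) = 38/46 ≈ 0.826.

p̂_MAP = 0.826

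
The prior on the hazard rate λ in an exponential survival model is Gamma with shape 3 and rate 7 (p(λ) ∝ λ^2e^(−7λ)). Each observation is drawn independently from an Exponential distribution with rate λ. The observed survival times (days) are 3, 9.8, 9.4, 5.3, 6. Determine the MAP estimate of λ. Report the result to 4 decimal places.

The Exponential(rate=λ) likelihood is ∝ λ^n e^(−λΣtᵢ). Here n = 5 and Σtᵢ = 3 + 9.8 + 9.4 + 5.3 + 6 = 33.5.
Posterior ∝ λ^2e^(−7λ) · λ^5e^(−33.5λ) = λ^7e^(−40.5λ), i.e. Gamma(8, 40.5).
Mode = (a−1)/b = 7/40.5 ≈ 0.1728.

λ̂_MAP = 0.1728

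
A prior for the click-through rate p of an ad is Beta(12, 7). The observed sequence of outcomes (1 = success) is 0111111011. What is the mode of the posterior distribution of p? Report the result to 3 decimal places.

Prior: Beta(12, 7).
Data: 8 successes in 10 trials (from the sequence). The binomial likelihood contributes p^8(1−p)^2, so the posterior is Beta(12+8, 7+2) = Beta(20, 9).
For Beta(a, b) with a, b > 1 the mode is (a−1)/(a+b−2) = 19/27 ≈ 0.704.

p̂_MAP = 0.704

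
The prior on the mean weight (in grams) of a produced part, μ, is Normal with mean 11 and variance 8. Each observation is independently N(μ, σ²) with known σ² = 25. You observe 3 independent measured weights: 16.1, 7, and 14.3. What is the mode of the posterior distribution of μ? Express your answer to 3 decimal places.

n = 3; x̄ = (16.1 + 7 + 14.3)/3 = 37.4/3 = 187/15 ≈ 12.4667.
For a Normal prior and Normal likelihood with known variance, the posterior is Normal; its mode equals its mean, the precision-weighted average.
Prior precision 1/σ₀² = 1/8 = 0.125; data precision n/σ² = 3/25 = 0.12.
μ̂ = (0.125·11 + 0.12·(187/15)) / (0.125 + 0.12) = 2.871/0.245 = 2871/245 ≈ 11.718.

μ̂_MAP = 11.718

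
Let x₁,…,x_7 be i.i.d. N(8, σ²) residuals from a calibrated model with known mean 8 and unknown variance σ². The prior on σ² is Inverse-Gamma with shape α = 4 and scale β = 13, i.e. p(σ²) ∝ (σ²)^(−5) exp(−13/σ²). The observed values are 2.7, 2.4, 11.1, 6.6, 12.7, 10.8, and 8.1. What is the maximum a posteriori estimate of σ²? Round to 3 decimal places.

σ̂²_MAP = 7.468

Sum of squared deviations about the known mean: SS = (2.7−8)² + (2.4−8)² + (11.1−8)² + (6.6−8)² + (12.7−8)² + (10.8−8)² + (8.1−8)² = 100.96.
The Normal likelihood contributes (σ²)^(−n/2) exp(−SS/(2σ²)), so the posterior is Inverse-Gamma(α + n/2, β + SS/2) = Inverse-Gamma(7.5, 63.48).
The mode of Inverse-Gamma(a, b) is b/(a+1) = 63.48/8.5 ≈ 7.468.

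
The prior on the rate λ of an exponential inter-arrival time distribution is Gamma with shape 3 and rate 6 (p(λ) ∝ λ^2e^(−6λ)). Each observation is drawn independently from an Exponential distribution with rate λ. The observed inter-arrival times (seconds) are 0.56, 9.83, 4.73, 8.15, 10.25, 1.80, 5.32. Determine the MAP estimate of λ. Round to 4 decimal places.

λ̂_MAP = 0.1930

The Exponential(rate=λ) likelihood is ∝ λ^n e^(−λΣtᵢ). Here n = 7 and Σtᵢ = 0.56 + 9.83 + 4.73 + 8.15 + 10.25 + 1.80 + 5.32 = 40.64.
Posterior ∝ λ^2e^(−6λ) · λ^7e^(−40.64λ) = λ^9e^(−46.64λ), i.e. Gamma(10, 46.64).
Mode = (a−1)/b = 9/46.64 ≈ 0.1930.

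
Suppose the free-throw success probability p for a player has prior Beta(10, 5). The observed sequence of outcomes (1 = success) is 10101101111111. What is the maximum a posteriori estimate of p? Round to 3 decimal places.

Prior: Beta(10, 5).
Data: 11 successes in 14 trials (from the sequence). The binomial likelihood contributes p^11(1−p)^3, so the posterior is Beta(10+11, 5+3) = Beta(21, 8).
For Beta(a, b) with a, b > 1 the mode is (a−1)/(a+b−2) = 20/27 ≈ 0.741.

p̂_MAP = 0.741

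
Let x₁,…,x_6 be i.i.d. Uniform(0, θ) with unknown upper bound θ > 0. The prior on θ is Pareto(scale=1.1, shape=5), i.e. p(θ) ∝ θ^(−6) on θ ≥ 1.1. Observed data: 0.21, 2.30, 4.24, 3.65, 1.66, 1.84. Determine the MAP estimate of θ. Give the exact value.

θ̂_MAP = 4.24

The Uniform(0, θ) likelihood is θ^(−n) for θ ≥ max(xᵢ), zero otherwise. Here max(xᵢ) = 4.24.
Posterior ∝ θ^(−6) · θ^(−6) = θ^(−12) on θ ≥ max(1.1, 4.24) = 4.24.
This density is strictly decreasing in θ, so the posterior mode lies at the lower boundary of the support.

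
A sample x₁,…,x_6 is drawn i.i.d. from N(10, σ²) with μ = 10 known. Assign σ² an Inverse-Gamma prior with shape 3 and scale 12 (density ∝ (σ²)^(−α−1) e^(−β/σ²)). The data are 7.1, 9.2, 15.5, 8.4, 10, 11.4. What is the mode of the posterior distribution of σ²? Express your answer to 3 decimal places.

Sum of squared deviations about the known mean: SS = (7.1−10)² + (9.2−10)² + (15.5−10)² + (8.4−10)² + (10−10)² + (11.4−10)² = 43.82.
The Normal likelihood contributes (σ²)^(−n/2) exp(−SS/(2σ²)), so the posterior is Inverse-Gamma(α + n/2, β + SS/2) = Inverse-Gamma(6, 33.91).
The mode of Inverse-Gamma(a, b) is b/(a+1) = 33.91/7 ≈ 4.844.

σ̂²_MAP = 4.844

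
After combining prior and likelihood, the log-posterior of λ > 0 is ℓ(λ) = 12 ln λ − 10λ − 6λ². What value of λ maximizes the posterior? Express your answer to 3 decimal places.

λ̂_MAP = 0.667

ℓ'(λ) = 12/λ − 10 − 12λ. Setting this to zero and multiplying by λ: 12λ² + 10λ − 12 = 0.
λ = (−10 + √(10² + 4·12·12)) / (2·12) = (−10 + √676) / 24 = (−10 + 26)/24 = 2/3.
ℓ''(λ) = −12/λ² − 12 < 0, confirming a maximum.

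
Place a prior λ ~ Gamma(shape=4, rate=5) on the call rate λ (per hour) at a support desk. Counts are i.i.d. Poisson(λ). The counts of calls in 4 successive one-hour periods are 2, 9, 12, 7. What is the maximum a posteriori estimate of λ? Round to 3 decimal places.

λ̂_MAP = 3.667

Σxᵢ = 2+9+12+7 = 30, with n = 4.
Posterior ∝ λ^3e^(−5λ) · λ^30e^(−4λ) = λ^33e^(−9λ), i.e. Gamma(shape=34, rate=9).
The mode of a Gamma(a, b) with a ≥ 1 (shape–rate) is (a−1)/b = 33/9 ≈ 3.667.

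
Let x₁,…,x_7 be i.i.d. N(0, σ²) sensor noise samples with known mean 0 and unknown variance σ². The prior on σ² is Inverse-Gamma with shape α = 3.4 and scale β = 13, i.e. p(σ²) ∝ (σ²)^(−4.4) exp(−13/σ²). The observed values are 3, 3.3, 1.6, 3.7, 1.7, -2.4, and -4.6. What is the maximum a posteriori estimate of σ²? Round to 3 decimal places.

Sum of squared deviations about the known mean: SS = (3−0)² + (3.3−0)² + (1.6−0)² + (3.7−0)² + (1.7−0)² + (-2.4−0)² + (-4.6−0)² = 65.95.
The Normal likelihood contributes (σ²)^(−n/2) exp(−SS/(2σ²)), so the posterior is Inverse-Gamma(α + n/2, β + SS/2) = Inverse-Gamma(6.9, 45.975).
The mode of Inverse-Gamma(a, b) is b/(a+1) = 45.975/7.9 ≈ 5.820.

σ̂²_MAP = 5.820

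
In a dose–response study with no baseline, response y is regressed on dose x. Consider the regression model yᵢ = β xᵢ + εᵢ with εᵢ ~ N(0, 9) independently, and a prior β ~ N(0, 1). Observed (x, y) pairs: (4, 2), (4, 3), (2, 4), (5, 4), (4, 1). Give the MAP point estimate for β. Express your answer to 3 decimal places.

log p(β | y) = −Σ(yᵢ − βxᵢ)²/(2·9) − β²/(2·1) + const.
Setting the derivative to zero: Σxᵢ(yᵢ − βxᵢ)/9 − β/1 = 0, so β = Σxᵢyᵢ / (Σxᵢ² + σ²/τ²).
Σxᵢyᵢ = 4·2 + 4·3 + 2·4 + 5·4 + 4·1 = 52; Σxᵢ² = 77; σ²/τ² = 9.
β̂_MAP = 52 / (77 + 9) = 52/86 ≈ 0.605.

β̂_MAP = 0.605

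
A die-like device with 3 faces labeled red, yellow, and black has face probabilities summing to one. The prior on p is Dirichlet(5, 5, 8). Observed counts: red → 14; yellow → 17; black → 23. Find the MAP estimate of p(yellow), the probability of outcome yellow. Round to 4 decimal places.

The posterior is Dirichlet(αᵢ + nᵢ) = Dirichlet(19, 22, 31).
For a Dirichlet(a₁,…,a_K) with all aᵢ > 1, the mode has j-th component (aⱼ − 1)/(Σaᵢ − K).
Here Σaᵢ = 72 and K = 3, so p(yellow) = (22 − 1)/(72 − 3) = 21/69 ≈ 0.3043.

MAP estimate of p(yellow) = 0.3043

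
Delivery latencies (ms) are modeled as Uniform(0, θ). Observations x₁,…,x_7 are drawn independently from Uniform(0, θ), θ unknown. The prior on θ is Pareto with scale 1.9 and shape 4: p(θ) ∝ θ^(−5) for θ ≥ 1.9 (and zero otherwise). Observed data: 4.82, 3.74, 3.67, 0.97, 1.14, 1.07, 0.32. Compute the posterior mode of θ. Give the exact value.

The Uniform(0, θ) likelihood is θ^(−n) for θ ≥ max(xᵢ), zero otherwise. Here max(xᵢ) = 4.82.
Posterior ∝ θ^(−5) · θ^(−7) = θ^(−12) on θ ≥ max(1.9, 4.82) = 4.82.
This density is strictly decreasing in θ, so the posterior mode lies at the lower boundary of the support.

θ̂_MAP = 4.82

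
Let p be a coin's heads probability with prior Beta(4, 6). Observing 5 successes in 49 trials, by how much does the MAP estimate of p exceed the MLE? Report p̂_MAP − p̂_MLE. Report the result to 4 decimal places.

Posterior is Beta(9, 50); MAP = (9−1)/(59−2) = 8/57 ≈ 0.14035.
MLE ignores the prior: p̂_MLE = k/n = 5/49 ≈ 0.10204.
Difference = 8/57 − 5/49 = 107/2793 ≈ 0.0383.

MAP − MLE = 0.0383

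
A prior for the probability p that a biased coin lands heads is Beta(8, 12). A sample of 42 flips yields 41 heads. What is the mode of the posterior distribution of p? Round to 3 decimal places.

p̂_MAP = 0.800

Prior: Beta(8, 12).
Data: 41 successes in 42 trials. The binomial likelihood contributes p^41(1−p)^1, so the posterior is Beta(8+41, 12+1) = Beta(49, 13).
For Beta(a, b) with a, b > 1 the mode is (a−1)/(a+b−2) = 48/60 ≈ 0.800.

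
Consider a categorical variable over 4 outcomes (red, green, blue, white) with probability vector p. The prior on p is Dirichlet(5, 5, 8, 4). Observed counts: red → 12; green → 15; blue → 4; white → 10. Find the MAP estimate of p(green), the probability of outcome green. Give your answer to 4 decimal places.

MAP estimate of p(green) = 0.3220

The posterior is Dirichlet(αᵢ + nᵢ) = Dirichlet(17, 20, 12, 14).
For a Dirichlet(a₁,…,a_K) with all aᵢ > 1, the mode has j-th component (aⱼ − 1)/(Σaᵢ − K).
Here Σaᵢ = 63 and K = 4, so p(green) = (20 − 1)/(63 − 4) = 19/59 ≈ 0.3220.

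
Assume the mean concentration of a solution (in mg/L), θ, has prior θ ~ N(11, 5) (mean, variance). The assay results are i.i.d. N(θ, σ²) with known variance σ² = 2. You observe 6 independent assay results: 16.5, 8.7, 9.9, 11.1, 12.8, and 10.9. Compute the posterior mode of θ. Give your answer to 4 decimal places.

n = 6; x̄ = (16.5 + 8.7 + 9.9 + 11.1 + 12.8 + 10.9)/6 = 69.9/6 = 11.65.
For a Normal prior and Normal likelihood with known variance, the posterior is Normal; its mode equals its mean, the precision-weighted average.
Prior precision 1/σ₀² = 1/5 = 0.2; data precision n/σ² = 6/2 = 3.
θ̂ = (0.2·11 + 3·11.65) / (0.2 + 3) = 37.15/3.2 = 11.609375 ≈ 11.6094.

θ̂_MAP = 11.6094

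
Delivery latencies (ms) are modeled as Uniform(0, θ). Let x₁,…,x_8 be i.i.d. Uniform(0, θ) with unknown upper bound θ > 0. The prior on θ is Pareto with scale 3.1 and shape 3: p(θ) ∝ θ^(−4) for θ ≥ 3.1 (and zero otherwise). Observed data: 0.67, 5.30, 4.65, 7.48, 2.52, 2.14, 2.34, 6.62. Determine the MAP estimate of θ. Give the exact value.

The Uniform(0, θ) likelihood is θ^(−n) for θ ≥ max(xᵢ), zero otherwise. Here max(xᵢ) = 7.48.
Posterior ∝ θ^(−4) · θ^(−8) = θ^(−12) on θ ≥ max(3.1, 7.48) = 7.48.
This density is strictly decreasing in θ, so the posterior mode lies at the lower boundary of the support.

θ̂_MAP = 7.48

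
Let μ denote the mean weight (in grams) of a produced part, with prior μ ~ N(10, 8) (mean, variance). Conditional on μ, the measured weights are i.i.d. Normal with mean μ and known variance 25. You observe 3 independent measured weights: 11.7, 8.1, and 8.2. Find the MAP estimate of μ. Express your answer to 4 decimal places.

n = 3; x̄ = (11.7 + 8.1 + 8.2)/3 = 28/3 = 28/3 ≈ 9.3333.
For a Normal prior and Normal likelihood with known variance, the posterior is Normal; its mode equals its mean, the precision-weighted average.
Prior precision 1/σ₀² = 1/8 = 0.125; data precision n/σ² = 3/25 = 0.12.
μ̂ = (0.125·10 + 0.12·(28/3)) / (0.125 + 0.12) = 2.37/0.245 = 474/49 ≈ 9.6735.

μ̂_MAP = 9.6735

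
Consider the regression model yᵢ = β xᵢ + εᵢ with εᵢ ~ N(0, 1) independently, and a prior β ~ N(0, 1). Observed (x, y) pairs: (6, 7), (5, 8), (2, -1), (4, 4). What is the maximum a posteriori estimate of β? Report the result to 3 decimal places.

log p(β | y) = −Σ(yᵢ − βxᵢ)²/(2·1) − β²/(2·1) + const.
Setting the derivative to zero: Σxᵢ(yᵢ − βxᵢ)/1 − β/1 = 0, so β = Σxᵢyᵢ / (Σxᵢ² + σ²/τ²).
Σxᵢyᵢ = 6·7 + 5·8 + 2·(-1) + 4·4 = 96; Σxᵢ² = 81; σ²/τ² = 1.
β̂_MAP = 96 / (81 + 1) = 96/82 ≈ 1.171.

β̂_MAP = 1.171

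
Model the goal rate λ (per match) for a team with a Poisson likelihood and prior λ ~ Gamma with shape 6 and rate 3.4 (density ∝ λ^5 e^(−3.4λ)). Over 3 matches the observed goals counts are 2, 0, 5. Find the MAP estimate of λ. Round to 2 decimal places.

λ̂_MAP = 1.88

Σxᵢ = 2+0+5 = 7, with n = 3.
Posterior ∝ λ^5e^(−3.4λ) · λ^7e^(−3λ) = λ^12e^(−6.4λ), i.e. Gamma(shape=13, rate=6.4).
The mode of a Gamma(a, b) with a ≥ 1 (shape–rate) is (a−1)/b = 12/6.4 ≈ 1.88.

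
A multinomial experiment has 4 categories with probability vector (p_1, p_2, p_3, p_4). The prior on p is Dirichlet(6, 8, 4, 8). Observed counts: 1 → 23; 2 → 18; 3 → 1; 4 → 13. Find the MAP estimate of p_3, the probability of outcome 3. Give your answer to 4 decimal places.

MAP estimate: 0.0519

The posterior is Dirichlet(αᵢ + nᵢ) = Dirichlet(29, 26, 5, 21).
For a Dirichlet(a₁,…,a_K) with all aᵢ > 1, the mode has j-th component (aⱼ − 1)/(Σaᵢ − K).
Here Σaᵢ = 81 and K = 4, so p_3 = (5 − 1)/(81 − 4) = 4/77 ≈ 0.0519.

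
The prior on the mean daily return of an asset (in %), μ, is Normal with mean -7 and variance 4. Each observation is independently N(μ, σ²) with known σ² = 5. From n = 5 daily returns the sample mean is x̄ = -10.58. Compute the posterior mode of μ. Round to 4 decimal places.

n = 5, x̄ = -10.58.
For a Normal prior and Normal likelihood with known variance, the posterior is Normal; its mode equals its mean, the precision-weighted average.
Prior precision 1/σ₀² = 1/4 = 0.25; data precision n/σ² = 5/5 = 1.
μ̂ = (0.25·(-7) + 1·(-10.58)) / (0.25 + 1) = (-12.33)/1.25 = -9.8640.

μ̂_MAP = -9.8640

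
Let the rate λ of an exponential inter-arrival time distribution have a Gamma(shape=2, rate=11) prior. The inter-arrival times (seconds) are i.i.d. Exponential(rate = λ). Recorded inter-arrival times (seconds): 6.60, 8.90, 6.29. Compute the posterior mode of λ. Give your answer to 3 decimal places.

The Exponential(rate=λ) likelihood is ∝ λ^n e^(−λΣtᵢ). Here n = 3 and Σtᵢ = 6.60 + 8.90 + 6.29 = 21.79.
Posterior ∝ λe^(−11λ) · λ^3e^(−21.79λ) = λ^4e^(−32.79λ), i.e. Gamma(5, 32.79).
Mode = (a−1)/b = 4/32.79 ≈ 0.122.

λ̂_MAP = 0.122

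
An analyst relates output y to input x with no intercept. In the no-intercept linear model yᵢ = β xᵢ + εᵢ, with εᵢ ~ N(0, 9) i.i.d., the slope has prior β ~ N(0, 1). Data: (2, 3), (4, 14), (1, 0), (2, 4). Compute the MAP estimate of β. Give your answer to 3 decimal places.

β̂_MAP = 2.059

log p(β | y) = −Σ(yᵢ − βxᵢ)²/(2·9) − β²/(2·1) + const.
Setting the derivative to zero: Σxᵢ(yᵢ − βxᵢ)/9 − β/1 = 0, so β = Σxᵢyᵢ / (Σxᵢ² + σ²/τ²).
Σxᵢyᵢ = 2·3 + 4·14 + 1·0 + 2·4 = 70; Σxᵢ² = 25; σ²/τ² = 9.
β̂_MAP = 70 / (25 + 9) = 70/34 ≈ 2.059.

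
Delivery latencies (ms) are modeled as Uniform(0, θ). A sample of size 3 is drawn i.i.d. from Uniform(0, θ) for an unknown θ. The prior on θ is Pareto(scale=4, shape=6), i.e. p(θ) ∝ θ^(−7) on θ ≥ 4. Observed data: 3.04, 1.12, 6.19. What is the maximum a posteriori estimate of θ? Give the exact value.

The Uniform(0, θ) likelihood is θ^(−n) for θ ≥ max(xᵢ), zero otherwise. Here max(xᵢ) = 6.19.
Posterior ∝ θ^(−7) · θ^(−3) = θ^(−10) on θ ≥ max(4, 6.19) = 6.19.
This density is strictly decreasing in θ, so the posterior mode lies at the lower boundary of the support.

θ̂_MAP = 6.19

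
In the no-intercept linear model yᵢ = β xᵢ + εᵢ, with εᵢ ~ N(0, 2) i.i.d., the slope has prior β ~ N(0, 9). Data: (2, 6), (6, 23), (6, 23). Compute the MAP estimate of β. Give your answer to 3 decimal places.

log p(β | y) = −Σ(yᵢ − βxᵢ)²/(2·2) − β²/(2·9) + const.
Setting the derivative to zero: Σxᵢ(yᵢ − βxᵢ)/2 − β/9 = 0, so β = Σxᵢyᵢ / (Σxᵢ² + σ²/τ²).
Σxᵢyᵢ = 2·6 + 6·23 + 6·23 = 288; Σxᵢ² = 76; σ²/τ² = 2/9.
β̂_MAP = 288 / (76 + 2/9) = 288/(686/9) = 1296/343 ≈ 3.778.

β̂_MAP = 3.778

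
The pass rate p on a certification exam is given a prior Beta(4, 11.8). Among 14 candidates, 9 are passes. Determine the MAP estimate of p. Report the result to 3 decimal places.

Prior: Beta(4, 11.8).
Data: 9 successes in 14 trials. The binomial likelihood contributes p^9(1−p)^5, so the posterior is Beta(4+9, 11.8+5) = Beta(13, 16.8).
For Beta(a, b) with a, b > 1 the mode is (a−1)/(a+b−2) = 12/27.8 ≈ 0.432.

p̂_MAP = 0.432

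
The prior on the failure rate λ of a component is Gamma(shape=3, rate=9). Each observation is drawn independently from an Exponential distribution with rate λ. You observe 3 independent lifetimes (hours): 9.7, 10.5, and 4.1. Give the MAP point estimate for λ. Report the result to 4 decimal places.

The Exponential(rate=λ) likelihood is ∝ λ^n e^(−λΣtᵢ). Here n = 3 and Σtᵢ = 9.7 + 10.5 + 4.1 = 24.3.
Posterior ∝ λ^2e^(−9λ) · λ^3e^(−24.3λ) = λ^5e^(−33.3λ), i.e. Gamma(6, 33.3).
Mode = (a−1)/b = 5/33.3 ≈ 0.1502.

λ̂_MAP = 0.1502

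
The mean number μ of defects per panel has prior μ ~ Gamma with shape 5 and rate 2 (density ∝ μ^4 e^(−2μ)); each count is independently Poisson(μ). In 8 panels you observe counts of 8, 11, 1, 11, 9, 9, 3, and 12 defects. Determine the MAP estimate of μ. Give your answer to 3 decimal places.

Σxᵢ = 8+11+1+11+9+9+3+12 = 64, with n = 8.
Posterior ∝ μ^4e^(−2μ) · μ^64e^(−8μ) = μ^68e^(−10μ), i.e. Gamma(shape=69, rate=10).
The mode of a Gamma(a, b) with a ≥ 1 (shape–rate) is (a−1)/b = 68/10 ≈ 6.800.

μ̂_MAP = 6.800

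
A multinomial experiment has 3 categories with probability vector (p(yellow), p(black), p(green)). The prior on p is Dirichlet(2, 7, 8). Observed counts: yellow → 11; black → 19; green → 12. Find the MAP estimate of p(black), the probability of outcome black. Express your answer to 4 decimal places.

The posterior is Dirichlet(αᵢ + nᵢ) = Dirichlet(13, 26, 20).
For a Dirichlet(a₁,…,a_K) with all aᵢ > 1, the mode has j-th component (aⱼ − 1)/(Σaᵢ − K).
Here Σaᵢ = 59 and K = 3, so p(black) = (26 − 1)/(59 − 3) = 25/56 ≈ 0.4464.

MAP estimate of p(black) = 0.4464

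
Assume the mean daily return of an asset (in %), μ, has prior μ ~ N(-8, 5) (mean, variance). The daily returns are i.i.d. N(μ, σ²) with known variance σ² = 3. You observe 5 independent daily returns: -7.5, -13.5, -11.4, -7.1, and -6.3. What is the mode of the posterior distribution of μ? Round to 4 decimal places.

n = 5; x̄ = ((-7.5) + (-13.5) + (-11.4) + (-7.1) + (-6.3))/5 = -45.8/5 = -9.16.
For a Normal prior and Normal likelihood with known variance, the posterior is Normal; its mode equals its mean, the precision-weighted average.
Prior precision 1/σ₀² = 1/5 = 0.2; data precision n/σ² = 5/3.
μ̂ = (0.2·(-8) + (5/3)·(-9.16)) / (0.2 + 5/3) = (-253/15)/(28/15) = -253/28 ≈ -9.0357.

μ̂_MAP = -9.0357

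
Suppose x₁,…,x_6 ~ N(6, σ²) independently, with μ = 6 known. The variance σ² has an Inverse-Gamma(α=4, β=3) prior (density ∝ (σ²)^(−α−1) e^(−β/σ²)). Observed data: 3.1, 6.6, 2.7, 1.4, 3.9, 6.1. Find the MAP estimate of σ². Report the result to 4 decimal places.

σ̂²_MAP = 3.2025

Sum of squared deviations about the known mean: SS = (3.1−6)² + (6.6−6)² + (2.7−6)² + (1.4−6)² + (3.9−6)² + (6.1−6)² = 45.24.
The Normal likelihood contributes (σ²)^(−n/2) exp(−SS/(2σ²)), so the posterior is Inverse-Gamma(α + n/2, β + SS/2) = Inverse-Gamma(7, 25.62).
The mode of Inverse-Gamma(a, b) is b/(a+1) = 25.62/8 ≈ 3.2025.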